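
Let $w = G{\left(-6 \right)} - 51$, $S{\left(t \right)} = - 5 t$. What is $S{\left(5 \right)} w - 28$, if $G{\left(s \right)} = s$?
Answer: $1397$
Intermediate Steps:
$w = -57$ ($w = -6 - 51 = -57$)
$S{\left(5 \right)} w - 28 = \left(-5\right) 5 \left(-57\right) - 28 = \left(-25\right) \left(-57\right) - 28 = 1425 - 28 = 1397$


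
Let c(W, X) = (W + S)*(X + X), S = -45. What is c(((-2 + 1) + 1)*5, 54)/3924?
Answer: -135/109 ≈ -1.2385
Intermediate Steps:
c(W, X) = 2*X*(-45 + W) (c(W, X) = (W - 45)*(X + X) = (-45 + W)*(2*X) = 2*X*(-45 + W))
c(((-2 + 1) + 1)*5, 54)/3924 = (2*54*(-45 + ((-2 + 1) + 1)*5))/3924 = (2*54*(-45 + (-1 + 1)*5))*(1/3924) = (2*54*(-45 + 0*5))*(1/3924) = (2*54*(-45 + 0))*(1/3924) = (2*54*(-45))*(1/3924) = -4860*1/3924 = -135/109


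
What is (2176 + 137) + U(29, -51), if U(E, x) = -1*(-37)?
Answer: 2350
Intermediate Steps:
U(E, x) = 37
(2176 + 137) + U(29, -51) = (2176 + 137) + 37 = 2313 + 37 = 2350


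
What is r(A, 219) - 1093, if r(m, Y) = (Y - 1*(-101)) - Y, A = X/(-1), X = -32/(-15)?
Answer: -992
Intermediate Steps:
X = 32/15 (X = -32*(-1/15) = 32/15 ≈ 2.1333)
A = -32/15 (A = (32/15)/(-1) = (32/15)*(-1) = -32/15 ≈ -2.1333)
r(m, Y) = 101 (r(m, Y) = (Y + 101) - Y = (101 + Y) - Y = 101)
r(A, 219) - 1093 = 101 - 1093 = -992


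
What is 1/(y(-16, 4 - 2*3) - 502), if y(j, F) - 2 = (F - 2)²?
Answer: -1/484 ≈ -0.0020661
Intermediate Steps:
y(j, F) = 2 + (-2 + F)² (y(j, F) = 2 + (F - 2)² = 2 + (-2 + F)²)
1/(y(-16, 4 - 2*3) - 502) = 1/((2 + (-2 + (4 - 2*3))²) - 502) = 1/((2 + (-2 + (4 - 6))²) - 502) = 1/((2 + (-2 - 2)²) - 502) = 1/((2 + (-4)²) - 502) = 1/((2 + 16) - 502) = 1/(18 - 502) = 1/(-484) = -1/484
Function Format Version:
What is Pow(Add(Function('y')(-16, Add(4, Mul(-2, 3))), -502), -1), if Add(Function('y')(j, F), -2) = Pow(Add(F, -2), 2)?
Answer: Rational(-1, 484) ≈ -0.0020661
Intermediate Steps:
Function('y')(j, F) = Add(2, Pow(Add(-2, F), 2)) (Function('y')(j, F) = Add(2, Pow(Add(F, -2), 2)) = Add(2, Pow(Add(-2, F), 2)))
Pow(Add(Function('y')(-16, Add(4, Mul(-2, 3))), -502), -1) = Pow(Add(Add(2, Pow(Add(-2, Add(4, Mul(-2, 3))), 2)), -502), -1) = Pow(Add(Add(2, Pow(Add(-2, Add(4, -6)), 2)), -502), -1) = Pow(Add(Add(2, Pow(Add(-2, -2), 2)), -502), -1) = Pow(Add(Add(2, Pow(-4, 2)), -502), -1) = Pow(Add(Add(2, 16), -502), -1) = Pow(Add(18, -502), -1) = Pow(-484, -1) = Rational(-1, 484)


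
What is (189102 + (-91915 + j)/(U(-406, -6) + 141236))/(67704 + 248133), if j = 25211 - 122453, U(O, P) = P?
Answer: 26706686303/44605659510 ≈ 0.59873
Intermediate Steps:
j = -97242
(189102 + (-91915 + j)/(U(-406, -6) + 141236))/(67704 + 248133) = (189102 + (-91915 - 97242)/(-6 + 141236))/(67704 + 248133) = (189102 - 189157/141230)/315837 = (189102 - 189157*1/141230)*(1/315837) = (189102 - 189157/141230)*(1/315837) = (26706686303/141230)*(1/315837) = 26706686303/44605659510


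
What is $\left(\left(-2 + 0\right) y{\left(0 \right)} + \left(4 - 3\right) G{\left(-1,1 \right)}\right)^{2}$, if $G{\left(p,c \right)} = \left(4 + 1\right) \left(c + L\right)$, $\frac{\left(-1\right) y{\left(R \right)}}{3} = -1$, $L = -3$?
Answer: $256$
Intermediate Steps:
$y{\left(R \right)} = 3$ ($y{\left(R \right)} = \left(-3\right) \left(-1\right) = 3$)
$G{\left(p,c \right)} = -15 + 5 c$ ($G{\left(p,c \right)} = \left(4 + 1\right) \left(c - 3\right) = 5 \left(-3 + c\right) = -15 + 5 c$)
$\left(\left(-2 + 0\right) y{\left(0 \right)} + \left(4 - 3\right) G{\left(-1,1 \right)}\right)^{2} = \left(\left(-2 + 0\right) 3 + \left(4 - 3\right) \left(-15 + 5 \cdot 1\right)\right)^{2} = \left(\left(-2\right) 3 + 1 \left(-15 + 5\right)\right)^{2} = \left(-6 + 1 \left(-10\right)\right)^{2} = \left(-6 - 10\right)^{2} = \left(-16\right)^{2} = 256$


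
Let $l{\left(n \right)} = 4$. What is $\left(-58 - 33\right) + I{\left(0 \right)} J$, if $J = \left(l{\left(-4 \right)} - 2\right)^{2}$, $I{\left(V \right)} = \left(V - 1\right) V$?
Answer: $-91$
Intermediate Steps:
$I{\left(V \right)} = V \left(-1 + V\right)$ ($I{\left(V \right)} = \left(-1 + V\right) V = V \left(-1 + V\right)$)
$J = 4$ ($J = \left(4 - 2\right)^{2} = 2^{2} = 4$)
$\left(-58 - 33\right) + I{\left(0 \right)} J = \left(-58 - 33\right) + 0 \left(-1 + 0\right) 4 = -91 + 0 \left(-1\right) 4 = -91 + 0 \cdot 4 = -91 + 0 = -91$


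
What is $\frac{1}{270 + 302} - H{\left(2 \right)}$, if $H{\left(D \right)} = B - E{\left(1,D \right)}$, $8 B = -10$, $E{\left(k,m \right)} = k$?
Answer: $\frac{322}{143} \approx 2.2517$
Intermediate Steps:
$B = - \frac{5}{4}$ ($B = \frac{1}{8} \left(-10\right) = - \frac{5}{4} \approx -1.25$)
$H{\left(D \right)} = - \frac{9}{4}$ ($H{\left(D \right)} = - \frac{5}{4} - 1 = - \frac{9}{4}$)
$\frac{1}{270 + 302} - H{\left(2 \right)} = \frac{1}{270 + 302} - - \frac{9}{4} = \frac{1}{572} + \frac{9}{4} = \frac{322}{143}$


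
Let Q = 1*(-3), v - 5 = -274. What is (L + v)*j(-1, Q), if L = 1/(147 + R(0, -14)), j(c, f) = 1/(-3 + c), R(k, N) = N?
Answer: 8944/133 ≈ 67.248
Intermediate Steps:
v = -269 (v = 5 - 274 = -269)
Q = -3
L = 1/133 (L = 1/(147 - 14) = 1/133 ≈ 0.0075188)
(L + v)*j(-1, Q) = (1/133 - 269)/(-3 - 1) = -35776/133/(-4) = -35776/133*(-¼) = 8944/133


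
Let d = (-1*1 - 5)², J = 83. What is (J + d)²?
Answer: 14161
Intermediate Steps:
d = 36 (d = (-1 - 5)² = (-6)² = 36)
(J + d)² = (83 + 36)² = 119² = 14161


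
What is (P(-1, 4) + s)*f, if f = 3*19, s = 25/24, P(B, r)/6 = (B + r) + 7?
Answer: 27835/8 ≈ 3479.4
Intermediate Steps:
P(B, r) = 42 + 6*B + 6*r (P(B, r) = 6*((B + r) + 7) = 6*(7 + B + r) = 42 + 6*B + 6*r)
s = 25/24 (s = 25*(1/24) = 25/24 ≈ 1.0417)
f = 57
(P(-1, 4) + s)*f = ((42 + 6*(-1) + 6*4) + 25/24)*57 = ((42 - 6 + 24) + 25/24)*57 = (60 + 25/24)*57 = (1465/24)*57 = 27835/8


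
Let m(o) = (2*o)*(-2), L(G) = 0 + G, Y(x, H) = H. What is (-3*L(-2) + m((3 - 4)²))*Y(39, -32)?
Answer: -64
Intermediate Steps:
L(G) = G
m(o) = -4*o
(-3*L(-2) + m((3 - 4)²))*Y(39, -32) = (-3*(-2) - 4*(3 - 4)²)*(-32) = (6 - 4*(-1)²)*(-32) = (6 - 4*1)*(-32) = (6 - 4)*(-32) = 2*(-32) = -64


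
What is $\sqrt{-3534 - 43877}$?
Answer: $i \sqrt{47411} \approx 217.74 i$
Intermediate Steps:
$\sqrt{-3534 - 43877} = \sqrt{-47411} = i \sqrt{47411}$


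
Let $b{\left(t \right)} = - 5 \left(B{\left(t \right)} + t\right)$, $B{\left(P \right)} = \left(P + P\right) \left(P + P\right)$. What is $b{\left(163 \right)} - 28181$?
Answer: $-560376$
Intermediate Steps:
$B{\left(P \right)} = 4 P^{2}$ ($B{\left(P \right)} = 2 P 2 P = 4 P^{2}$)
$b{\left(t \right)} = - 20 t^{2} - 5 t$ ($b{\left(t \right)} = - 5 \left(4 t^{2} + t\right) = - 5 \left(t + 4 t^{2}\right) = - 20 t^{2} - 5 t$)
$b{\left(163 \right)} - 28181 = 5 \cdot 163 \left(-1 - 652\right) - 28181 = 5 \cdot 163 \left(-653\right) - 28181 = -532195 - 28181 = -560376$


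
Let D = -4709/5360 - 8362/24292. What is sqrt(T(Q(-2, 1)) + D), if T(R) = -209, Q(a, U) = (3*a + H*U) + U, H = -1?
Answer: I*sqrt(13921816980400435)/8137820 ≈ 14.499*I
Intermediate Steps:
Q(a, U) = 3*a (Q(a, U) = (3*a - U) + U = (-U + 3*a) + U = 3*a)
D = -39802837/32551280 (D = -4709*1/5360 - 8362*1/24292 = -4709/5360 - 4181/12146 = -39802837/32551280 ≈ -1.2228)
sqrt(T(Q(-2, 1)) + D) = sqrt(-209 - 39802837/32551280) = sqrt(-6843020357/32551280) = I*sqrt(13921816980400435)/8137820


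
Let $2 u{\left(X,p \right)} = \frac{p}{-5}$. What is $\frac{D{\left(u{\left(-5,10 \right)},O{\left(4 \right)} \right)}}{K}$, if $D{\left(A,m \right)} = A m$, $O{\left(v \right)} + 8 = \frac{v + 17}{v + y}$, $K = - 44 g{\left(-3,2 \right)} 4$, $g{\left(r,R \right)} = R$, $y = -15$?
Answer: $- \frac{109}{3872} \approx -0.028151$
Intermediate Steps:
$K = -352$ ($K = \left(-44\right) 2 \cdot 4 = \left(-88\right) 4 = -352$)
$u{\left(X,p \right)} = - \frac{p}{10}$ ($u{\left(X,p \right)} = \frac{p \frac{1}{-5}}{2} = \frac{p \left(- \frac{1}{5}\right)}{2} = \frac{\left(- \frac{1}{5}\right) p}{2} = - \frac{p}{10}$)
$O{\left(v \right)} = -8 + \frac{17 + v}{-15 + v}$ ($O{\left(v \right)} = -8 + \frac{v + 17}{v - 15} = -8 + \frac{17 + v}{-15 + v}$)
$\frac{D{\left(u{\left(-5,10 \right)},O{\left(4 \right)} \right)}}{K} = \frac{\left(- \frac{1}{10}\right) 10 \frac{137 - 28}{-15 + 4}}{-352} = - \frac{137 - 28}{-11} \left(- \frac{1}{352}\right) = - \frac{\left(-1\right) 109}{11} \left(- \frac{1}{352}\right) = \left(-1\right) \left(- \frac{109}{11}\right) \left(- \frac{1}{352}\right) = \frac{109}{11} \left(- \frac{1}{352}\right) = - \frac{109}{3872}$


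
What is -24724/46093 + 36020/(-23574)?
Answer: -1121556718/543298191 ≈ -2.0643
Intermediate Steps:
-24724/46093 + 36020/(-23574) = -24724*1/46093 + 36020*(-1/23574) = -24724/46093 - 18010/11787 = -1121556718/543298191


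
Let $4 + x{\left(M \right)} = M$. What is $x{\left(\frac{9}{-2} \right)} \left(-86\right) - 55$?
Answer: $676$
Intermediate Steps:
$x{\left(M \right)} = -4 + M$
$x{\left(\frac{9}{-2} \right)} \left(-86\right) - 55 = \left(-4 + \frac{9}{-2}\right) \left(-86\right) - 55 = \left(-4 + 9 \left(- \frac{1}{2}\right)\right) \left(-86\right) - 55 = \left(-4 - \frac{9}{2}\right) \left(-86\right) - 55 = \left(- \frac{17}{2}\right) \left(-86\right) - 55 = 731 - 55 = 676$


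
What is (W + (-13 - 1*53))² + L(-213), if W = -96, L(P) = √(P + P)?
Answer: 26244 + I*√426 ≈ 26244.0 + 20.64*I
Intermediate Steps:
L(P) = √2*√P (L(P) = √(2*P) = √2*√P)
(W + (-13 - 1*53))² + L(-213) = (-96 + (-13 - 1*53))² + √2*√(-213) = (-96 + (-13 - 53))² + √2*(I*√213) = (-96 - 66)² + I*√426 = (-162)² + I*√426 = 26244 + I*√426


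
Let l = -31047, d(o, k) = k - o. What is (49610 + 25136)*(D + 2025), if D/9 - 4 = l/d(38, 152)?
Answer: -29156841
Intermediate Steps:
D = -91773/38 (D = 36 + 9*(-31047/(152 - 1*38)) = 36 + 9*(-31047/(152 - 38)) = 36 + 9*(-31047/114) = 36 + 9*(-31047*1/114) = 36 + 9*(-10349/38) = 36 - 93141/38 = -91773/38 ≈ -2415.1)
(49610 + 25136)*(D + 2025) = (49610 + 25136)*(-91773/38 + 2025) = 74746*(-14823/38) = -29156841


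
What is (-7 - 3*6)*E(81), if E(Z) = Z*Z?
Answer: -164025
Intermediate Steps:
E(Z) = Z**2
(-7 - 3*6)*E(81) = (-7 - 3*6)*81**2 = (-7 - 18)*6561 = -25*6561 = -164025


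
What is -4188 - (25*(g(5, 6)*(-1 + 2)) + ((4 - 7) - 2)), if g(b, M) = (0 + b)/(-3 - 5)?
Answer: -33339/8 ≈ -4167.4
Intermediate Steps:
g(b, M) = -b/8 (g(b, M) = b/(-8) = b*(-⅛) = -b/8)
-4188 - (25*(g(5, 6)*(-1 + 2)) + ((4 - 7) - 2)) = -4188 - (25*((-⅛*5)*(-1 + 2)) + ((4 - 7) - 2)) = -4188 - (25*(-5/8*1) + (-3 - 2)) = -4188 - (25*(-5/8) - 5) = -4188 - (-125/8 - 5) = -4188 - 1*(-165/8) = -4188 + 165/8 = -33339/8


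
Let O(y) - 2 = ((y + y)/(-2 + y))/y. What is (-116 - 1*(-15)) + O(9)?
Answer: -691/7 ≈ -98.714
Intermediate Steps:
O(y) = 2 + 2/(-2 + y) (O(y) = 2 + ((y + y)/(-2 + y))/y = 2 + ((2*y)/(-2 + y))/y = 2 + (2*y/(-2 + y))/y = 2 + 2/(-2 + y))
(-116 - 1*(-15)) + O(9) = (-116 - 1*(-15)) + 2*(-1 + 9)/(-2 + 9) = (-116 + 15) + 2*8/7 = -101 + 2*(1/7)*8 = -101 + 16/7 = -691/7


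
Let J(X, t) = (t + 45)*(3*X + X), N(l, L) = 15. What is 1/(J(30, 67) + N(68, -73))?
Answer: 1/13455 ≈ 7.4322e-5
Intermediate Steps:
J(X, t) = 4*X*(45 + t) (J(X, t) = (45 + t)*(4*X) = 4*X*(45 + t))
1/(J(30, 67) + N(68, -73)) = 1/(4*30*(45 + 67) + 15) = 1/(4*30*112 + 15) = 1/(13440 + 15) = 1/13455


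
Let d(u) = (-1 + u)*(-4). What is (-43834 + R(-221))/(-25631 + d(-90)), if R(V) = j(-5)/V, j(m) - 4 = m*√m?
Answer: 9687318/5584007 - 5*I*√5/5584007 ≈ 1.7348 - 2.0022e-6*I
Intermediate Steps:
j(m) = 4 + m^(3/2) (j(m) = 4 + m*√m = 4 + m^(3/2))
R(V) = (4 - 5*I*√5)/V (R(V) = (4 + (-5)^(3/2))/V = (4 - 5*I*√5)/V)
d(u) = 4 - 4*u
(-43834 + R(-221))/(-25631 + d(-90)) = (-43834 + (4 - 5*I*√5)/(-221))/(-25631 + (4 - 4*(-90))) = (-43834 - (4 - 5*I*√5)/221)/(-25631 + (4 + 360)) = (-43834 + (-4/221 + 5*I*√5/221))/(-25631 + 364) = (-9687318/221 + 5*I*√5/221)/(-25267) = (-9687318/221 + 5*I*√5/221)*(-1/25267) = 9687318/5584007 - 5*I*√5/5584007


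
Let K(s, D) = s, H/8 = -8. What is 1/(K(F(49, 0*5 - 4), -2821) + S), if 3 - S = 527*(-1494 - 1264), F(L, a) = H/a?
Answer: 1/1453485 ≈ 6.8800e-7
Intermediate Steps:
H = -64 (H = 8*(-8) = -64)
F(L, a) = -64/a
S = 1453469 (S = 3 - 527*(-1494 - 1264) = 3 - 527*(-2758) = 3 - 1*(-1453466) = 3 + 1453466 = 1453469)
1/(K(F(49, 0*5 - 4), -2821) + S) = 1/(-64/(0*5 - 4) + 1453469) = 1/(-64/(0 - 4) + 1453469) = 1/(-64/(-4) + 1453469) = 1/(-64*(-¼) + 1453469) = 1/(16 + 1453469) = 1/1453485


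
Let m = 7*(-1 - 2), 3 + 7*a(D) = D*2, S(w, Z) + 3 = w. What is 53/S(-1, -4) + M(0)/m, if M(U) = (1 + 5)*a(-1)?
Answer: -2557/196 ≈ -13.046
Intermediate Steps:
S(w, Z) = -3 + w
a(D) = -3/7 + 2*D/7 (a(D) = -3/7 + (D*2)/7 = -3/7 + (2*D)/7 = -3/7 + 2*D/7)
m = -21 (m = 7*(-3) = -21)
M(U) = -30/7 (M(U) = (1 + 5)*(-3/7 + (2/7)*(-1)) = 6*(-3/7 - 2/7) = 6*(-5/7) = -30/7)
53/S(-1, -4) + M(0)/m = 53/(-3 - 1) - 30/7/(-21) = 53/(-4) - 30/7*(-1/21) = 53*(-¼) + 10/49 = -53/4 + 10/49 = -2557/196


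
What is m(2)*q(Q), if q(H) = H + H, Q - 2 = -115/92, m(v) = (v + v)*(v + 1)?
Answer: 18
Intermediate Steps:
m(v) = 2*v*(1 + v) (m(v) = (2*v)*(1 + v) = 2*v*(1 + v))
Q = 3/4 (Q = 2 - 115/92 = 2 - 115*1/92 = 2 - 5/4 = 3/4 ≈ 0.75000)
q(H) = 2*H
m(2)*q(Q) = (2*2*(1 + 2))*(2*(3/4)) = (2*2*3)*(3/2) = 12*(3/2) = 18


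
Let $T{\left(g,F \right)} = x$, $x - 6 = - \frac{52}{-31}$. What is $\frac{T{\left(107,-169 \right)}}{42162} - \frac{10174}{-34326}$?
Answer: $\frac{1108817618}{3738736431} \approx 0.29658$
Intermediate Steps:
$x = \frac{238}{31}$ ($x = 6 - \frac{52}{-31} = 6 - - \frac{52}{31} = 6 + \frac{52}{31} = \frac{238}{31} \approx 7.6774$)
$T{\left(g,F \right)} = \frac{238}{31}$
$\frac{T{\left(107,-169 \right)}}{42162} - \frac{10174}{-34326} = \frac{238}{31 \cdot 42162} - \frac{10174}{-34326} = \frac{238}{31} \cdot \frac{1}{42162} - - \frac{5087}{17163} = \frac{119}{653511} + \frac{5087}{17163} = \frac{1108817618}{3738736431}$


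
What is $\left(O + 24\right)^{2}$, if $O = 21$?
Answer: $2025$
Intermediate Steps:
$\left(O + 24\right)^{2} = \left(21 + 24\right)^{2} = 45^{2} = 2025$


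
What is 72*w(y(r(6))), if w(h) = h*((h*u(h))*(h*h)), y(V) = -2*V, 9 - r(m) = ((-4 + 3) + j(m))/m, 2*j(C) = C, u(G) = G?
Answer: -3041632256/27 ≈ -1.1265e+8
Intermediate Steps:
j(C) = C/2
r(m) = 9 - (-1 + m/2)/m (r(m) = 9 - ((-4 + 3) + m/2)/m = 9 - (-1 + m/2)/m)
w(h) = h⁵ (w(h) = h*((h*h)*(h*h)) = h*(h²*h²) = h*h⁴ = h⁵)
72*w(y(r(6))) = 72*(-2*(17/2 + 1/6))⁵ = 72*(-2*(17/2 + ⅙))⁵ = 72*(-2*26/3)⁵ = 72*(-52/3)⁵ = 72*(-380204032/243) = -3041632256/27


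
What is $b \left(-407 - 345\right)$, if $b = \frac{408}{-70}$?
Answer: $\frac{153408}{35} \approx 4383.1$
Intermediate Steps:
$b = - \frac{204}{35}$ ($b = 408 \left(- \frac{1}{70}\right) = - \frac{204}{35} \approx -5.8286$)
$b \left(-407 - 345\right) = - \frac{204 \left(-407 - 345\right)}{35} = \left(- \frac{204}{35}\right) \left(-752\right) = \frac{153408}{35}$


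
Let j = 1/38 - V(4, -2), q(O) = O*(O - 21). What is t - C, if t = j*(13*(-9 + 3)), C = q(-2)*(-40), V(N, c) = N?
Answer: 40849/19 ≈ 2149.9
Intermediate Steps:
q(O) = O*(-21 + O)
j = -151/38 (j = 1/38 - 1*4 = 1/38 - 4 = -151/38 ≈ -3.9737)
C = -1840 (C = -2*(-21 - 2)*(-40) = -2*(-23)*(-40) = 46*(-40) = -1840)
t = 5889/19 (t = -1963*(-9 + 3)/38 = -1963*(-6)/38 = -151/38*(-78) = 5889/19 ≈ 309.95)
t - C = 5889/19 - 1*(-1840) = 5889/19 + 1840 = 40849/19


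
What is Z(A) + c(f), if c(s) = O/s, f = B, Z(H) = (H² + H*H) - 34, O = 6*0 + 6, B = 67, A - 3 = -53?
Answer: 332728/67 ≈ 4966.1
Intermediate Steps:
A = -50 (A = 3 - 53 = -50)
O = 6 (O = 0 + 6 = 6)
Z(H) = -34 + 2*H² (Z(H) = (H² + H²) - 34 = 2*H² - 34 = -34 + 2*H²)
f = 67
c(s) = 6/s
Z(A) + c(f) = (-34 + 2*(-50)²) + 6/67 = (-34 + 2*2500) + 6*(1/67) = (-34 + 5000) + 6/67 = 4966 + 6/67 = 332728/67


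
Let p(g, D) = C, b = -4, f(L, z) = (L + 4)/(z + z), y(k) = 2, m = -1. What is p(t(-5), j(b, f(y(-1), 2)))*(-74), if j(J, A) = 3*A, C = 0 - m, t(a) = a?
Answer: -74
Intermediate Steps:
C = 1 (C = 0 - 1*(-1) = 0 + 1 = 1)
f(L, z) = (4 + L)/(2*z) (f(L, z) = (4 + L)/((2*z)) = (4 + L)*(1/(2*z)) = (4 + L)/(2*z))
p(g, D) = 1
p(t(-5), j(b, f(y(-1), 2)))*(-74) = 1*(-74) = -74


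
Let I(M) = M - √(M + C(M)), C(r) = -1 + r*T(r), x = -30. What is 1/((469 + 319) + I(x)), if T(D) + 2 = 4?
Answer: 758/574655 + I*√91/574655 ≈ 0.0013191 + 1.66e-5*I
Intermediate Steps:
T(D) = 2 (T(D) = -2 + 4 = 2)
C(r) = -1 + 2*r (C(r) = -1 + r*2 = -1 + 2*r)
I(M) = M - √(-1 + 3*M) (I(M) = M - √(M + (-1 + 2*M)) = M - √(-1 + 3*M))
1/((469 + 319) + I(x)) = 1/((469 + 319) + (-30 - √(-1 + 3*(-30)))) = 1/(788 + (-30 - √(-1 - 90))) = 1/(788 + (-30 - √(-91))) = 1/(788 + (-30 - I*√91)) = 1/(758 - I*√91)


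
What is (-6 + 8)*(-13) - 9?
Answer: -35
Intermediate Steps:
(-6 + 8)*(-13) - 9 = 2*(-13) - 9 = -26 - 9 = -35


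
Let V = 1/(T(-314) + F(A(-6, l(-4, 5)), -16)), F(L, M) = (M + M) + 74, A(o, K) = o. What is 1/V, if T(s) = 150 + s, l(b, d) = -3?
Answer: -122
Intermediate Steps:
F(L, M) = 74 + 2*M (F(L, M) = 2*M + 74 = 74 + 2*M)
V = -1/122 (V = 1/((150 - 314) + (74 + 2*(-16))) = 1/(-164 + (74 - 32)) = 1/(-164 + 42) = 1/(-122) = -1/122 ≈ -0.0081967)
1/V = 1/(-1/122) = -122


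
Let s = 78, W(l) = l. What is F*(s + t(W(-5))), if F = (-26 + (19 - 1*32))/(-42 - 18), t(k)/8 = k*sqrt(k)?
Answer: 507/10 - 26*I*sqrt(5) ≈ 50.7 - 58.138*I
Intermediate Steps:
t(k) = 8*k**(3/2) (t(k) = 8*(k*sqrt(k)) = 8*k**(3/2))
F = 13/20 (F = (-26 + (19 - 32))/(-60) = (-26 - 13)*(-1/60) = -39*(-1/60) = 13/20 ≈ 0.65000)
F*(s + t(W(-5))) = 13*(78 + 8*(-5)**(3/2))/20 = 13*(78 + 8*(-5*I*sqrt(5)))/20 = 13*(78 - 40*I*sqrt(5))/20 = 507/10 - 26*I*sqrt(5)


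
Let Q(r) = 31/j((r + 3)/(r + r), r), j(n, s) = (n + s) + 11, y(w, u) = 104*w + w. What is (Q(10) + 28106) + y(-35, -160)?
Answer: 10579243/433 ≈ 24432.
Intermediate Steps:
y(w, u) = 105*w
j(n, s) = 11 + n + s
Q(r) = 31/(11 + r + (3 + r)/(2*r)) (Q(r) = 31/(11 + (r + 3)/(r + r) + r) = 31/(11 + (3 + r)/((2*r)) + r) = 31/(11 + (3 + r)*(1/(2*r)) + r) = 31/(11 + (3 + r)/(2*r) + r) = 31/(11 + r + (3 + r)/(2*r)))
(Q(10) + 28106) + y(-35, -160) = (62*10/(3 + 10 + 2*10*(11 + 10)) + 28106) + 105*(-35) = (62*10/(3 + 10 + 2*10*21) + 28106) - 3675 = (62*10/(3 + 10 + 420) + 28106) - 3675 = (62*10/433 + 28106) - 3675 = (62*10*(1/433) + 28106) - 3675 = (620/433 + 28106) - 3675 = 12170518/433 - 3675 = 10579243/433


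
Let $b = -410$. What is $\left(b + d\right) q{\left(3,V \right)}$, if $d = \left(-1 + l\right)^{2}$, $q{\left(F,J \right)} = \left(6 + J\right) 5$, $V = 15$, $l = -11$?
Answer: $-27930$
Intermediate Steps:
$q{\left(F,J \right)} = 30 + 5 J$
$d = 144$ ($d = \left(-1 - 11\right)^{2} = \left(-12\right)^{2} = 144$)
$\left(b + d\right) q{\left(3,V \right)} = \left(-410 + 144\right) \left(30 + 5 \cdot 15\right) = - 266 \left(30 + 75\right) = \left(-266\right) 105 = -27930$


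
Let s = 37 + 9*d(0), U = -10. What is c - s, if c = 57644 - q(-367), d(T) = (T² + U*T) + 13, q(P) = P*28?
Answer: 67766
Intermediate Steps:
q(P) = 28*P
d(T) = 13 + T² - 10*T (d(T) = (T² - 10*T) + 13 = 13 + T² - 10*T)
s = 154 (s = 37 + 9*(13 + 0² - 10*0) = 37 + 9*(13 + 0 + 0) = 37 + 9*13 = 37 + 117 = 154)
c = 67920 (c = 57644 - 28*(-367) = 57644 - 1*(-10276) = 57644 + 10276 = 67920)
c - s = 67920 - 1*154 = 67920 - 154 = 67766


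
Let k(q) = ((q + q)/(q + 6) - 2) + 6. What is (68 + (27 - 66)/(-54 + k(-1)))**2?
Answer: 33373729/7056 ≈ 4729.8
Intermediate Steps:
k(q) = 4 + 2*q/(6 + q) (k(q) = ((2*q)/(6 + q) - 2) + 6 = (2*q/(6 + q) - 2) + 6 = (-2 + 2*q/(6 + q)) + 6 = 4 + 2*q/(6 + q))
(68 + (27 - 66)/(-54 + k(-1)))**2 = (68 + (27 - 66)/(-54 + 6*(4 - 1)/(6 - 1)))**2 = (68 - 39/(-54 + 6*3/5))**2 = (68 - 39/(-54 + 6*(1/5)*3))**2 = (68 - 39/(-54 + 18/5))**2 = (68 - 39/(-252/5))**2 = (68 - 39*(-5/252))**2 = (68 + 65/84)**2 = (5777/84)**2 = 33373729/7056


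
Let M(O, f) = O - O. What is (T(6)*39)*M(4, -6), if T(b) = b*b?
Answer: 0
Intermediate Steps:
T(b) = b²
M(O, f) = 0
(T(6)*39)*M(4, -6) = (6²*39)*0 = (36*39)*0 = 1404*0 = 0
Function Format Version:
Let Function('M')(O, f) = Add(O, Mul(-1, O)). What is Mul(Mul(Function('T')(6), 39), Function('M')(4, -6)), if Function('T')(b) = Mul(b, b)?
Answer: 0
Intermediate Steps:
Function('T')(b) = Pow(b, 2)
Function('M')(O, f) = 0
Mul(Mul(Function('T')(6), 39), Function('M')(4, -6)) = Mul(Mul(Pow(6, 2), 39), 0) = Mul(Mul(36, 39), 0) = Mul(1404, 0) = 0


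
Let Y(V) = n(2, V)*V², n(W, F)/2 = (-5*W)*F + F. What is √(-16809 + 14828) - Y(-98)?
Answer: -16941456 + I*√1981 ≈ -1.6941e+7 + 44.508*I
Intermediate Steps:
n(W, F) = 2*F - 10*F*W (n(W, F) = 2*((-5*W)*F + F) = 2*(-5*F*W + F) = 2*(F - 5*F*W) = 2*F - 10*F*W)
Y(V) = -18*V³ (Y(V) = (2*V*(1 - 5*2))*V² = (2*V*(1 - 10))*V² = (2*V*(-9))*V² = (-18*V)*V² = -18*V³)
√(-16809 + 14828) - Y(-98) = √(-16809 + 14828) - (-18)*(-98)³ = √(-1981) - (-18)*(-941192) = I*√1981 - 1*16941456 = I*√1981 - 16941456 = -16941456 + I*√1981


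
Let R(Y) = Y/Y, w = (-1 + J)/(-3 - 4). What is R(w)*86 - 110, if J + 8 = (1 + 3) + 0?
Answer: -24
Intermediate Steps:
J = -4 (J = -8 + ((1 + 3) + 0) = -8 + (4 + 0) = -8 + 4 = -4)
w = 5/7 (w = (-1 - 4)/(-3 - 4) = -5/(-7) = -5*(-⅐) = 5/7 ≈ 0.71429)
R(Y) = 1
R(w)*86 - 110 = 1*86 - 110 = 86 - 110 = -24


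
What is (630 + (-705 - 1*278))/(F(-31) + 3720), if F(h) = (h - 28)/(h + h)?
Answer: -21886/230699 ≈ -0.094868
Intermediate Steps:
F(h) = (-28 + h)/(2*h) (F(h) = (-28 + h)/((2*h)) = (-28 + h)*(1/(2*h)) = (-28 + h)/(2*h))
(630 + (-705 - 1*278))/(F(-31) + 3720) = (630 + (-705 - 1*278))/((1/2)*(-28 - 31)/(-31) + 3720) = (630 + (-705 - 278))/((1/2)*(-1/31)*(-59) + 3720) = (630 - 983)/(59/62 + 3720) = -353/230699/62 = -353*62/230699 = -21886/230699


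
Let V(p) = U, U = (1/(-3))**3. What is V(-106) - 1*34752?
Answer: -938305/27 ≈ -34752.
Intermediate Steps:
U = -1/27 (U = (-1/3)**3 = -1/27 ≈ -0.037037)
V(p) = -1/27
V(-106) - 1*34752 = -1/27 - 1*34752 = -1/27 - 34752 = -938305/27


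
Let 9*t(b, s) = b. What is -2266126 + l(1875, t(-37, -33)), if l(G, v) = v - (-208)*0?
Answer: -20395171/9 ≈ -2.2661e+6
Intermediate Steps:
t(b, s) = b/9
l(G, v) = v (l(G, v) = v - 1*0 = v + 0 = v)
-2266126 + l(1875, t(-37, -33)) = -2266126 + (⅑)*(-37) = -2266126 - 37/9 = -20395171/9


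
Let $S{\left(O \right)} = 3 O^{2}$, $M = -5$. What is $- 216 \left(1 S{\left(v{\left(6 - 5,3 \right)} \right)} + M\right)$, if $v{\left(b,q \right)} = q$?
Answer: $-4752$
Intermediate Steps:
$- 216 \left(1 S{\left(v{\left(6 - 5,3 \right)} \right)} + M\right) = - 216 \left(1 \cdot 3 \cdot 3^{2} - 5\right) = - 216 \left(1 \cdot 3 \cdot 9 - 5\right) = - 216 \left(1 \cdot 27 - 5\right) = - 216 \left(27 - 5\right) = \left(-216\right) 22 = -4752$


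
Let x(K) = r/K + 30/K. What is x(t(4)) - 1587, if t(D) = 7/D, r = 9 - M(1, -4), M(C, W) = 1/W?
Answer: -10952/7 ≈ -1564.6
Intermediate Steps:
r = 37/4 (r = 9 - 1/(-4) = 9 - 1*(-1/4) = 9 + 1/4 = 37/4 ≈ 9.2500)
x(K) = 157/(4*K) (x(K) = 37/(4*K) + 30/K = 157/(4*K))
x(t(4)) - 1587 = 157/(4*((7/4))) - 1587 = 157/(4*((7*(1/4)))) - 1587 = 157/(4*(7/4)) - 1587 = (157/4)*(4/7) - 1587 = 157/7 - 1587 = -10952/7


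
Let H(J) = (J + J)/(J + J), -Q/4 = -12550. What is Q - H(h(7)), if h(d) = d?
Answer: 50199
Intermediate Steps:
Q = 50200 (Q = -4*(-12550) = 50200)
H(J) = 1 (H(J) = (2*J)/((2*J)) = (2*J)*(1/(2*J)) = 1)
Q - H(h(7)) = 50200 - 1*1 = 50200 - 1 = 50199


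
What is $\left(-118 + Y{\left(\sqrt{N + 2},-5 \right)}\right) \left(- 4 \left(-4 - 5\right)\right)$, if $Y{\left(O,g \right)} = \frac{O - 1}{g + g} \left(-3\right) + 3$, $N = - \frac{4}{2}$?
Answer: $- \frac{20754}{5} \approx -4150.8$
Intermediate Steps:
$N = -2$ ($N = \left(-4\right) \frac{1}{2} = -2$)
$Y{\left(O,g \right)} = 3 - \frac{3 \left(-1 + O\right)}{2 g}$ ($Y{\left(O,g \right)} = \frac{-1 + O}{2 g} \left(-3\right) + 3 = - \frac{3 \left(-1 + O\right)}{2 g} + 3 = 3 - \frac{3 \left(-1 + O\right)}{2 g}$)
$\left(-118 + Y{\left(\sqrt{N + 2},-5 \right)}\right) \left(- 4 \left(-4 - 5\right)\right) = \left(-118 + \frac{3 \left(1 - \sqrt{-2 + 2} + 2 \left(-5\right)\right)}{2 \left(-5\right)}\right) \left(- 4 \left(-4 - 5\right)\right) = \left(-118 + \frac{3}{2} \left(- \frac{1}{5}\right) \left(1 - \sqrt{0} - 10\right)\right) \left(\left(-4\right) \left(-9\right)\right) = \left(-118 + \frac{3}{2} \left(- \frac{1}{5}\right) \left(1 - 0 - 10\right)\right) 36 = \left(-118 + \frac{3}{2} \left(- \frac{1}{5}\right) \left(1 + 0 - 10\right)\right) 36 = \left(-118 + \frac{3}{2} \left(- \frac{1}{5}\right) \left(-9\right)\right) 36 = \left(-118 + \frac{27}{10}\right) 36 = \left(- \frac{1153}{10}\right) 36 = - \frac{20754}{5}$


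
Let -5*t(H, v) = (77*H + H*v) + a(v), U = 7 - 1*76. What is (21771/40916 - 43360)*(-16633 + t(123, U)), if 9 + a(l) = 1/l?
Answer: 10299796345401751/14116020 ≈ 7.2965e+8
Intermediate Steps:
U = -69 (U = 7 - 76 = -69)
a(l) = -9 + 1/l
t(H, v) = 9/5 - 77*H/5 - 1/(5*v) - H*v/5 (t(H, v) = -((77*H + H*v) + (-9 + 1/v))/5 = -(-9 + 1/v + 77*H + H*v)/5 = 9/5 - 77*H/5 - 1/(5*v) - H*v/5)
(21771/40916 - 43360)*(-16633 + t(123, U)) = (21771/40916 - 43360)*(-16633 + (⅕)*(-1 + 9*(-69) - 1*123*(-69)*(77 - 69))/(-69)) = (21771*(1/40916) - 43360)*(-16633 + (⅕)*(-1/69)*(-1 - 621 - 1*123*(-69)*8)) = (21771/40916 - 43360)*(-16633 + (⅕)*(-1/69)*(-1 - 621 + 67896)) = -1774095989*(-16633 + (⅕)*(-1/69)*67274)/40916 = -1774095989*(-16633 - 67274/345)/40916 = -1774095989/40916*(-5805659/345) = 10299796345401751/14116020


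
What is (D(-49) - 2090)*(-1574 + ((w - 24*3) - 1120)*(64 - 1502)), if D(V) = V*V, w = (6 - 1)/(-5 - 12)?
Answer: 9056339904/17 ≈ 5.3273e+8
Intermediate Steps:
w = -5/17 (w = 5/(-17) = 5*(-1/17) = -5/17 ≈ -0.29412)
D(V) = V**2
(D(-49) - 2090)*(-1574 + ((w - 24*3) - 1120)*(64 - 1502)) = ((-49)**2 - 2090)*(-1574 + ((-5/17 - 24*3) - 1120)*(64 - 1502)) = (2401 - 2090)*(-1574 + ((-5/17 - 72) - 1120)*(-1438)) = 311*(-1574 + (-1229/17 - 1120)*(-1438)) = 311*(-1574 - 20269/17*(-1438)) = 311*(-1574 + 29146822/17) = 311*(29120064/17) = 9056339904/17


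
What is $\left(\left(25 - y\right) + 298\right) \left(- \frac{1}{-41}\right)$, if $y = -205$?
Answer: $\frac{528}{41} \approx 12.878$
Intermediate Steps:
$\left(\left(25 - y\right) + 298\right) \left(- \frac{1}{-41}\right) = \left(\left(25 - -205\right) + 298\right) \left(- \frac{1}{-41}\right) = \left(\left(25 + 205\right) + 298\right) \left(\left(-1\right) \left(- \frac{1}{41}\right)\right) = \left(230 + 298\right) \frac{1}{41} = 528 \cdot \frac{1}{41} = \frac{528}{41}$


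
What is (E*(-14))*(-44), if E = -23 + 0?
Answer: -14168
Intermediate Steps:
E = -23
(E*(-14))*(-44) = -23*(-14)*(-44) = 322*(-44) = -14168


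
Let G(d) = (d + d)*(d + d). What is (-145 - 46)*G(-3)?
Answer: -6876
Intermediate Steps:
G(d) = 4*d² (G(d) = (2*d)*(2*d) = 4*d²)
(-145 - 46)*G(-3) = (-145 - 46)*(4*(-3)²) = -764*9 = -191*36 = -6876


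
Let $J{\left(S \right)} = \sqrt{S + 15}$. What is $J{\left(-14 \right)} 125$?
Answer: $125$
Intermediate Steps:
$J{\left(S \right)} = \sqrt{15 + S}$
$J{\left(-14 \right)} 125 = \sqrt{15 - 14} \cdot 125 = \sqrt{1} \cdot 125 = 1 \cdot 125 = 125$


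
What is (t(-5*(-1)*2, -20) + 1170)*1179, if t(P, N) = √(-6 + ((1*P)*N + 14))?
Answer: 1379430 + 9432*I*√3 ≈ 1.3794e+6 + 16337.0*I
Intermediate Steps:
t(P, N) = √(8 + N*P) (t(P, N) = √(-6 + (P*N + 14)) = √(-6 + (N*P + 14)) = √(-6 + (14 + N*P)) = √(8 + N*P))
(t(-5*(-1)*2, -20) + 1170)*1179 = (√(8 - 20*(-5*(-1))*2) + 1170)*1179 = (√(8 - 100*2) + 1170)*1179 = (√(8 - 20*10) + 1170)*1179 = (√(8 - 200) + 1170)*1179 = (√(-192) + 1170)*1179 = (8*I*√3 + 1170)*1179 = (1170 + 8*I*√3)*1179 = 1379430 + 9432*I*√3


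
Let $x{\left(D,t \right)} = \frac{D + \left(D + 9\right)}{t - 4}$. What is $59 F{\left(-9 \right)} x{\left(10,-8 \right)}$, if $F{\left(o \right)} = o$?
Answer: $\frac{5133}{4} \approx 1283.3$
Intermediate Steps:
$x{\left(D,t \right)} = \frac{9 + 2 D}{-4 + t}$ ($x{\left(D,t \right)} = \frac{D + \left(9 + D\right)}{-4 + t} = \frac{9 + 2 D}{-4 + t}$)
$59 F{\left(-9 \right)} x{\left(10,-8 \right)} = 59 \left(-9\right) \frac{9 + 2 \cdot 10}{-4 - 8} = - 531 \frac{9 + 20}{-12} = - 531 \left(\left(- \frac{1}{12}\right) 29\right) = \left(-531\right) \left(- \frac{29}{12}\right) = \frac{5133}{4}$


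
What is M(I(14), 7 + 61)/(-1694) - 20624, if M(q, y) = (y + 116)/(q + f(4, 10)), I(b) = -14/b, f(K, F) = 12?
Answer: -192153900/9317 ≈ -20624.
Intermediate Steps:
M(q, y) = (116 + y)/(12 + q) (M(q, y) = (y + 116)/(q + 12) = (116 + y)/(12 + q))
M(I(14), 7 + 61)/(-1694) - 20624 = ((116 + (7 + 61))/(12 - 14/14))/(-1694) - 20624 = ((116 + 68)/(12 - 14*1/14))*(-1/1694) - 20624 = (184/(12 - 1))*(-1/1694) - 20624 = (184/11)*(-1/1694) - 20624 = -92/9317 - 20624 = -192153900/9317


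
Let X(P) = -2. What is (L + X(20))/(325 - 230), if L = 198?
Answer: 196/95 ≈ 2.0632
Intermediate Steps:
(L + X(20))/(325 - 230) = (198 - 2)/(325 - 230) = 196/95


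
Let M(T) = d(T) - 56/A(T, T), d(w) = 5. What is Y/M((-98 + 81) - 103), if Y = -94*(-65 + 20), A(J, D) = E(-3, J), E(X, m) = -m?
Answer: 31725/34 ≈ 933.09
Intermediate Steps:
A(J, D) = -J
Y = 4230 (Y = -94*(-45) = 4230)
M(T) = 5 + 56/T (M(T) = 5 - 56*(-1/T) = 5 - (-56)/T = 5 + 56/T)
Y/M((-98 + 81) - 103) = 4230/(5 + 56/((-98 + 81) - 103)) = 4230/(5 + 56/(-17 - 103)) = 4230/(5 + 56/(-120)) = 4230/(5 + 56*(-1/120)) = 4230/(5 - 7/15) = 4230/(68/15) = 4230*(15/68) = 31725/34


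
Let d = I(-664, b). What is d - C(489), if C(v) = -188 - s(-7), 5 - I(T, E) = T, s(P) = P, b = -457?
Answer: 850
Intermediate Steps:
I(T, E) = 5 - T
d = 669 (d = 5 - 1*(-664) = 5 + 664 = 669)
C(v) = -181 (C(v) = -188 - 1*(-7) = -188 + 7 = -181)
d - C(489) = 669 - 1*(-181) = 669 + 181 = 850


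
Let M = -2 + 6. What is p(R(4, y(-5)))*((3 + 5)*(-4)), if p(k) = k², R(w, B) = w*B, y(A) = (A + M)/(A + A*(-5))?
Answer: -32/25 ≈ -1.2800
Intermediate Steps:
M = 4
y(A) = -(4 + A)/(4*A) (y(A) = (A + 4)/(A + A*(-5)) = (4 + A)/(A - 5*A) = (4 + A)/((-4*A)) = (4 + A)*(-1/(4*A)) = -(4 + A)/(4*A))
R(w, B) = B*w
p(R(4, y(-5)))*((3 + 5)*(-4)) = (((¼)*(-4 - 1*(-5))/(-5))*4)²*((3 + 5)*(-4)) = (((¼)*(-⅕)*(-4 + 5))*4)²*(8*(-4)) = (((¼)*(-⅕)*1)*4)²*(-32) = (-1/20*4)²*(-32) = (-⅕)²*(-32) = (1/25)*(-32) = -32/25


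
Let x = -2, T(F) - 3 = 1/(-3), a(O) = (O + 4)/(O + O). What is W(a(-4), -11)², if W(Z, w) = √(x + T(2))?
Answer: ⅔ ≈ 0.66667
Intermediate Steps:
a(O) = (4 + O)/(2*O) (a(O) = (4 + O)/((2*O)) = (4 + O)*(1/(2*O)) = (4 + O)/(2*O))
T(F) = 8/3 (T(F) = 3 + 1/(-3) = 3 - ⅓ = 8/3)
W(Z, w) = √6/3 (W(Z, w) = √(-2 + 8/3) = √(⅔) = √6/3)
W(a(-4), -11)² = (√6/3)² = ⅔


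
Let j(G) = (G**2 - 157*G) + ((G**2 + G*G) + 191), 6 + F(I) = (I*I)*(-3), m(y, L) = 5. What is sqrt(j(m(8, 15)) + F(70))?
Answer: 5*I*sqrt(609) ≈ 123.39*I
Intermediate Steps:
F(I) = -6 - 3*I**2 (F(I) = -6 + (I*I)*(-3) = -6 + I**2*(-3) = -6 - 3*I**2)
j(G) = 191 - 157*G + 3*G**2 (j(G) = (G**2 - 157*G) + ((G**2 + G**2) + 191) = (G**2 - 157*G) + (2*G**2 + 191) = (G**2 - 157*G) + (191 + 2*G**2) = 191 - 157*G + 3*G**2)
sqrt(j(m(8, 15)) + F(70)) = sqrt((191 - 157*5 + 3*5**2) + (-6 - 3*70**2)) = sqrt((191 - 785 + 3*25) + (-6 - 3*4900)) = sqrt((191 - 785 + 75) + (-6 - 14700)) = sqrt(-519 - 14706) = sqrt(-15225) = 5*I*sqrt(609)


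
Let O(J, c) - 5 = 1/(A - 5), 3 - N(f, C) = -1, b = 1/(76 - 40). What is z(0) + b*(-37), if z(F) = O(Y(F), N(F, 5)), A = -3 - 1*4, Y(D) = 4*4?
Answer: 35/9 ≈ 3.8889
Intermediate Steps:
b = 1/36 ≈ 0.027778
N(f, C) = 4 (N(f, C) = 3 - 1*(-1) = 3 + 1 = 4)
Y(D) = 16
A = -7 (A = -3 - 4 = -7)
O(J, c) = 59/12 (O(J, c) = 5 + 1/(-7 - 5) = 5 + 1/(-12) = 5 - 1/12 = 59/12)
z(F) = 59/12
z(0) + b*(-37) = 59/12 + (1/36)*(-37) = 59/12 - 37/36 = 35/9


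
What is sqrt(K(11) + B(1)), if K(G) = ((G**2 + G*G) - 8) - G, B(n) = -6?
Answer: sqrt(217) ≈ 14.731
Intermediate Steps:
K(G) = -8 - G + 2*G**2 (K(G) = ((G**2 + G**2) - 8) - G = (2*G**2 - 8) - G = (-8 + 2*G**2) - G = -8 - G + 2*G**2)
sqrt(K(11) + B(1)) = sqrt((-8 - 1*11 + 2*11**2) - 6) = sqrt((-8 - 11 + 2*121) - 6) = sqrt((-8 - 11 + 242) - 6) = sqrt(223 - 6) = sqrt(217)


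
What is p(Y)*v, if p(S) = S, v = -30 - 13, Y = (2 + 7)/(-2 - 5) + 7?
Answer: -1720/7 ≈ -245.71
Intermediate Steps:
Y = 40/7 (Y = 9/(-7) + 7 = 9*(-⅐) + 7 = -9/7 + 7 = 40/7 ≈ 5.7143)
v = -43
p(Y)*v = (40/7)*(-43) = -1720/7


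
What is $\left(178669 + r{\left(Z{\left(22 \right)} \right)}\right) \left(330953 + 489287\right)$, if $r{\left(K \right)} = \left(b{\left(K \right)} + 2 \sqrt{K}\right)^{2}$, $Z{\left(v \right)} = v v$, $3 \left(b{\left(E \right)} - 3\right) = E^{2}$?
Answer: $\frac{45066906991391200}{9} \approx 5.0074 \cdot 10^{15}$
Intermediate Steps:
$b{\left(E \right)} = 3 + \frac{E^{2}}{3}$
$Z{\left(v \right)} = v^{2}$
$r{\left(K \right)} = \left(3 + 2 \sqrt{K} + \frac{K^{2}}{3}\right)^{2}$ ($r{\left(K \right)} = \left(\left(3 + \frac{K^{2}}{3}\right) + 2 \sqrt{K}\right)^{2} = \left(3 + 2 \sqrt{K} + \frac{K^{2}}{3}\right)^{2}$)
$\left(178669 + r{\left(Z{\left(22 \right)} \right)}\right) \left(330953 + 489287\right) = \left(178669 + \frac{\left(9 + \left(22^{2}\right)^{2} + 6 \sqrt{22^{2}}\right)^{2}}{9}\right) \left(330953 + 489287\right) = \left(178669 + \frac{\left(9 + 484^{2} + 6 \sqrt{484}\right)^{2}}{9}\right) 820240 = \left(178669 + \frac{\left(9 + 234256 + 6 \cdot 22\right)^{2}}{9}\right) 820240 = \left(178669 + \frac{\left(9 + 234256 + 132\right)^{2}}{9}\right) 820240 = \left(178669 + \frac{234397^{2}}{9}\right) 820240 = \left(178669 + \frac{1}{9} \cdot 54941953609\right) 820240 = \left(178669 + \frac{54941953609}{9}\right) 820240 = \frac{54943561630}{9} \cdot 820240 = \frac{45066906991391200}{9}$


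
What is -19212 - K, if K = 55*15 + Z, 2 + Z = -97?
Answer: -19938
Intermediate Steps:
Z = -99 (Z = -2 - 97 = -99)
K = 726 (K = 55*15 - 99 = 825 - 99 = 726)
-19212 - K = -19212 - 1*726 = -19212 - 726 = -19938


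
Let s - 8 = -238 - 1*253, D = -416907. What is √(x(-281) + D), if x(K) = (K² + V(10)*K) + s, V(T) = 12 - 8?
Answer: I*√339553 ≈ 582.71*I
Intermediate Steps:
V(T) = 4
s = -483 (s = 8 + (-238 - 1*253) = 8 + (-238 - 253) = 8 - 491 = -483)
x(K) = -483 + K² + 4*K (x(K) = (K² + 4*K) - 483 = -483 + K² + 4*K)
√(x(-281) + D) = √((-483 + (-281)² + 4*(-281)) - 416907) = √((-483 + 78961 - 1124) - 416907) = √(77354 - 416907) = √(-339553) = I*√339553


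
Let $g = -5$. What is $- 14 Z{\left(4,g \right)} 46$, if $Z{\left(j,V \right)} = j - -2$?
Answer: $-3864$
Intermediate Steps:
$Z{\left(j,V \right)} = 2 + j$ ($Z{\left(j,V \right)} = j + 2 = 2 + j$)
$- 14 Z{\left(4,g \right)} 46 = - 14 \left(2 + 4\right) 46 = \left(-14\right) 6 \cdot 46 = \left(-84\right) 46 = -3864$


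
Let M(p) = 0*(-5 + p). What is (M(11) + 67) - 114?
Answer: -47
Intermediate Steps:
M(p) = 0
(M(11) + 67) - 114 = (0 + 67) - 114 = 67 - 114 = -47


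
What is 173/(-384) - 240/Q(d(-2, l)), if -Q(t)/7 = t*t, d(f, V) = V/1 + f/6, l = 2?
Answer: 159833/13440 ≈ 11.892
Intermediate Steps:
d(f, V) = V + f/6 (d(f, V) = V*1 + f*(⅙) = V + f/6)
Q(t) = -7*t² (Q(t) = -7*t*t = -7*t²)
173/(-384) - 240/Q(d(-2, l)) = 173/(-384) - 240*(-1/(7*(2 + (⅙)*(-2))²)) = 173*(-1/384) - 240*(-1/(7*(2 - ⅓)²)) = -173/384 - 240/((-7*(5/3)²)) = -173/384 - 240/((-7*25/9)) = -173/384 - 240/(-175/9) = -173/384 - 240*(-9/175) = -173/384 + 432/35 = 159833/13440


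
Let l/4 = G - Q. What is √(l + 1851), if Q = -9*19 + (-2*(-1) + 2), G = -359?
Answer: 19*√3 ≈ 32.909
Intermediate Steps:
Q = -167 (Q = -171 + (2 + 2) = -171 + 4 = -167)
l = -768 (l = 4*(-359 - 1*(-167)) = 4*(-359 + 167) = 4*(-192) = -768)
√(l + 1851) = √(-768 + 1851) = √1083 = 19*√3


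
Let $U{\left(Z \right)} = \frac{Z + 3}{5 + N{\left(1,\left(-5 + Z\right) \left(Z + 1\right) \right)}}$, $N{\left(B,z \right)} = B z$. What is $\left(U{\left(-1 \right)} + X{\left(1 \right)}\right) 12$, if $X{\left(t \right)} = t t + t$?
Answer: $\frac{144}{5} \approx 28.8$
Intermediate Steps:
$X{\left(t \right)} = t + t^{2}$ ($X{\left(t \right)} = t^{2} + t = t + t^{2}$)
$U{\left(Z \right)} = \frac{3 + Z}{5 + \left(1 + Z\right) \left(-5 + Z\right)}$ ($U{\left(Z \right)} = \frac{Z + 3}{5 + 1 \left(-5 + Z\right) \left(Z + 1\right)} = \frac{3 + Z}{5 + 1 \left(-5 + Z\right) \left(1 + Z\right)} = \frac{3 + Z}{5 + 1 \left(1 + Z\right) \left(-5 + Z\right)} = \frac{3 + Z}{5 + \left(1 + Z\right) \left(-5 + Z\right)}$)
$\left(U{\left(-1 \right)} + X{\left(1 \right)}\right) 12 = \left(\frac{3 - 1}{\left(-1\right) \left(-4 - 1\right)} + 1 \left(1 + 1\right)\right) 12 = \left(\left(-1\right) \frac{1}{-5} \cdot 2 + 1 \cdot 2\right) 12 = \left(\left(-1\right) \left(- \frac{1}{5}\right) 2 + 2\right) 12 = \left(\frac{2}{5} + 2\right) 12 = \frac{12}{5} \cdot 12 = \frac{144}{5}$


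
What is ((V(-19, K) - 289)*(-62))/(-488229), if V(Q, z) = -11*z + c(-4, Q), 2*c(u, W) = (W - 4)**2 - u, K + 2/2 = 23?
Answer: -16399/488229 ≈ -0.033589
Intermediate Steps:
K = 22 (K = -1 + 23 = 22)
c(u, W) = (-4 + W)**2/2 - u/2 (c(u, W) = ((W - 4)**2 - u)/2 = ((-4 + W)**2 - u)/2 = (-4 + W)**2/2 - u/2)
V(Q, z) = 2 + (-4 + Q)**2/2 - 11*z (V(Q, z) = -11*z + ((-4 + Q)**2/2 - 1/2*(-4)) = -11*z + ((-4 + Q)**2/2 + 2) = -11*z + (2 + (-4 + Q)**2/2) = 2 + (-4 + Q)**2/2 - 11*z)
((V(-19, K) - 289)*(-62))/(-488229) = (((2 + (-4 - 19)**2/2 - 11*22) - 289)*(-62))/(-488229) = (((2 + (1/2)*(-23)**2 - 242) - 289)*(-62))*(-1/488229) = (((2 + (1/2)*529 - 242) - 289)*(-62))*(-1/488229) = (((2 + 529/2 - 242) - 289)*(-62))*(-1/488229) = ((49/2 - 289)*(-62))*(-1/488229) = -529/2*(-62)*(-1/488229) = 16399*(-1/488229) = -16399/488229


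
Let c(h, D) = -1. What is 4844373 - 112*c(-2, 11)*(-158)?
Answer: 4826677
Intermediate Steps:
4844373 - 112*c(-2, 11)*(-158) = 4844373 - 112*(-1)*(-158) = 4844373 + 112*(-158) = 4844373 - 17696 = 4826677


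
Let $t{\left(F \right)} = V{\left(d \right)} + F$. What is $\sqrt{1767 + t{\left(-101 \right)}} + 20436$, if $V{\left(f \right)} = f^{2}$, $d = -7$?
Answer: $20436 + 7 \sqrt{35} \approx 20477.0$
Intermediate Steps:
$t{\left(F \right)} = 49 + F$ ($t{\left(F \right)} = \left(-7\right)^{2} + F = 49 + F$)
$\sqrt{1767 + t{\left(-101 \right)}} + 20436 = \sqrt{1767 + \left(49 - 101\right)} + 20436 = \sqrt{1767 - 52} + 20436 = \sqrt{1715} + 20436 = 7 \sqrt{35} + 20436 = 20436 + 7 \sqrt{35}$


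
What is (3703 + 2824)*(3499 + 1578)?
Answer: 33137579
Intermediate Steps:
(3703 + 2824)*(3499 + 1578) = 6527*5077 = 33137579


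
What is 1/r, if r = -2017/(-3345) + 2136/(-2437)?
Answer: -8151765/2229491 ≈ -3.6563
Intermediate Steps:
r = -2229491/8151765 (r = -2017*(-1/3345) + 2136*(-1/2437) = 2017/3345 - 2136/2437 = -2229491/8151765 ≈ -0.27350)
1/r = 1/(-2229491/8151765) = -8151765/2229491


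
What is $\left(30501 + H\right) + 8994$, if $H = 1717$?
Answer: $41212$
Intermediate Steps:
$\left(30501 + H\right) + 8994 = \left(30501 + 1717\right) + 8994 = 32218 + 8994 = 41212$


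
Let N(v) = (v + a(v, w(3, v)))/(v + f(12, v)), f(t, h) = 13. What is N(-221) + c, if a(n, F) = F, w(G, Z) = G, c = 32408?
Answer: 3370541/104 ≈ 32409.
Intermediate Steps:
N(v) = (3 + v)/(13 + v) (N(v) = (v + 3)/(v + 13) = (3 + v)/(13 + v))
N(-221) + c = (3 - 221)/(13 - 221) + 32408 = -218/(-208) + 32408 = -1/208*(-218) + 32408 = 109/104 + 32408 = 3370541/104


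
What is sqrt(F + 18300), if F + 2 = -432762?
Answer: 16*I*sqrt(1619) ≈ 643.79*I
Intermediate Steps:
F = -432764 (F = -2 - 432762 = -432764)
sqrt(F + 18300) = sqrt(-432764 + 18300) = sqrt(-414464) = 16*I*sqrt(1619)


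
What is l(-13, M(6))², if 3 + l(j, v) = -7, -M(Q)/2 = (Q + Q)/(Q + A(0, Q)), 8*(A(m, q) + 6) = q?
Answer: 100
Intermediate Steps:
A(m, q) = -6 + q/8
M(Q) = -4*Q/(-6 + 9*Q/8) (M(Q) = -2*(Q + Q)/(Q + (-6 + Q/8)) = -2*2*Q/(-6 + 9*Q/8) = -4*Q/(-6 + 9*Q/8))
l(j, v) = -10 (l(j, v) = -3 - 7 = -10)
l(-13, M(6))² = (-10)² = 100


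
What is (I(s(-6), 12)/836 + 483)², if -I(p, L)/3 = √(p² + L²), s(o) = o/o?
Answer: 163044750249/698896 - 1449*√145/418 ≈ 2.3325e+5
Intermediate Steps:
s(o) = 1
I(p, L) = -3*√(L² + p²) (I(p, L) = -3*√(p² + L²) = -3*√(L² + p²))
(I(s(-6), 12)/836 + 483)² = (-3*√(12² + 1²)/836 + 483)² = (-3*√(144 + 1)*(1/836) + 483)² = (-3*√145*(1/836) + 483)² = (-3*√145/836 + 483)² = (483 - 3*√145/836)²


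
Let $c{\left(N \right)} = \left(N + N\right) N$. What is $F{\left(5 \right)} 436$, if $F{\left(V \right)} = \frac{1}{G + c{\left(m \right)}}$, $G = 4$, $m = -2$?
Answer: $\frac{109}{3} \approx 36.333$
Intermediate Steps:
$c{\left(N \right)} = 2 N^{2}$ ($c{\left(N \right)} = 2 N N = 2 N^{2}$)
$F{\left(V \right)} = \frac{1}{12}$ ($F{\left(V \right)} = \frac{1}{4 + 2 \left(-2\right)^{2}} = \frac{1}{4 + 2 \cdot 4} = \frac{1}{4 + 8} = \frac{1}{12}$)
$F{\left(5 \right)} 436 = \frac{1}{12} \cdot 436 = \frac{109}{3}$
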